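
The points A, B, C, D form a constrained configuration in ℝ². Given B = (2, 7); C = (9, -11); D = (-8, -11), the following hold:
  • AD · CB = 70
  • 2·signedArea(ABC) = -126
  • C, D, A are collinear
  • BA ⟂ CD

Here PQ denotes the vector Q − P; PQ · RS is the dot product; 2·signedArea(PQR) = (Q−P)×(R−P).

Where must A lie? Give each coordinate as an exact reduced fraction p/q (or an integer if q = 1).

A = (2, -11)

1. A_x = 2  [C, D, A are collinear ∩ BA ⟂ CD]
2. A_y = -11  [C, D, A are collinear ∩ BA ⟂ CD]
   → A = (2, -11)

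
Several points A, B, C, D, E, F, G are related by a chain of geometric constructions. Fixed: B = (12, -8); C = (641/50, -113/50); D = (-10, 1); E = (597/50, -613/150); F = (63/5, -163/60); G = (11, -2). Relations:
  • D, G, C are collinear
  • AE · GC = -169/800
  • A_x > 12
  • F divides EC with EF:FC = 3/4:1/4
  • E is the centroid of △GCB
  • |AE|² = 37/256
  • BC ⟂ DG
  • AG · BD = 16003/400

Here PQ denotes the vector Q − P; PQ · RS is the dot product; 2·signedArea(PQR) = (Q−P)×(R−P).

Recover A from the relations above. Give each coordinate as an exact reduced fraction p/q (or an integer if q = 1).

1. A_x = 2421/200  [AG · BD = 16003/400 ∩ AE · GC = -169/800]
2. A_y = -4493/1200  [AG · BD = 16003/400 ∩ AE · GC = -169/800]
   → A = (2421/200, -4493/1200)

A = (2421/200, -4493/1200)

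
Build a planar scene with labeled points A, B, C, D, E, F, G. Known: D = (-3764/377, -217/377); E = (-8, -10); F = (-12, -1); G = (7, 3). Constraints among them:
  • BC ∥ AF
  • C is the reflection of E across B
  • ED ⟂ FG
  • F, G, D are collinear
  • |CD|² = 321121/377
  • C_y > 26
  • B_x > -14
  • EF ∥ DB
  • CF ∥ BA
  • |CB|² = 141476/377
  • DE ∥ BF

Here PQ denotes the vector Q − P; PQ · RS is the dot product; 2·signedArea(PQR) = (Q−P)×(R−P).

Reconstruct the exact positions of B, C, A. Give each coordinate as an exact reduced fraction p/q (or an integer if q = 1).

A = (-2268/377, -7323/377)
B = (-5272/377, 3176/377)
C = (-7528/377, 10122/377)

1. B_x = -5272/377  [DE ∥ BF ∩ EF ∥ DB]
2. B_y = 3176/377  [DE ∥ BF ∩ EF ∥ DB]
   → B = (-5272/377, 3176/377)
3. C_x = -7528/377  [C is the reflection of E across B]
4. C_y = 10122/377  [C is the reflection of E across B]
   → C = (-7528/377, 10122/377)
5. A_x = -2268/377  [BC ∥ AF ∩ CF ∥ BA]
6. A_y = -7323/377  [BC ∥ AF ∩ CF ∥ BA]
   → A = (-2268/377, -7323/377)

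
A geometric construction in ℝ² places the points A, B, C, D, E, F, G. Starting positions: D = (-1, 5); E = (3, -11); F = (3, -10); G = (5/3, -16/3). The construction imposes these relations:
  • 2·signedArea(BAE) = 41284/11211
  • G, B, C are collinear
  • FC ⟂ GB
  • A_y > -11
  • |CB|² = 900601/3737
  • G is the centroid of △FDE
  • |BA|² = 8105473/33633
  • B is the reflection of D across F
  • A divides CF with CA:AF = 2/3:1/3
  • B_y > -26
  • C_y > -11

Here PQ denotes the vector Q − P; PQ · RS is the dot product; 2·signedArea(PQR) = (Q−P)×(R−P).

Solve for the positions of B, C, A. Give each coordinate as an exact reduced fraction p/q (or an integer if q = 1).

1. B_x = 7  [B is the reflection of D across F]
2. B_y = -25  [B is the reflection of D across F]
   → B = (7, -25)
3. C_x = 10975/3737  [G, B, C are collinear ∩ FC ⟂ GB]
4. C_y = -37434/3737  [G, B, C are collinear ∩ FC ⟂ GB]
   → C = (10975/3737, -37434/3737)
5. A_x = 33397/11211  [A divides CF with CA:AF = 2/3:1/3]
6. A_y = -112174/11211  [A divides CF with CA:AF = 2/3:1/3]
   → A = (33397/11211, -112174/11211)

A = (33397/11211, -112174/11211)
B = (7, -25)
C = (10975/3737, -37434/3737)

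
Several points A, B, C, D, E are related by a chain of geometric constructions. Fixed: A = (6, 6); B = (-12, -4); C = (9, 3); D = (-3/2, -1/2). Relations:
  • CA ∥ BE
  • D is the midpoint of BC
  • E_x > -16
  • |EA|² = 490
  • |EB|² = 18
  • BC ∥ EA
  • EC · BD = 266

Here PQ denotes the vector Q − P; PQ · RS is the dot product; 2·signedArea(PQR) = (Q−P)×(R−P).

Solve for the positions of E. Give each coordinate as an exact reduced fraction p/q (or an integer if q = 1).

1. E_x = -15  [BC ∥ EA ∩ CA ∥ BE]
2. E_y = -1  [BC ∥ EA ∩ CA ∥ BE]
   → E = (-15, -1)

E = (-15, -1)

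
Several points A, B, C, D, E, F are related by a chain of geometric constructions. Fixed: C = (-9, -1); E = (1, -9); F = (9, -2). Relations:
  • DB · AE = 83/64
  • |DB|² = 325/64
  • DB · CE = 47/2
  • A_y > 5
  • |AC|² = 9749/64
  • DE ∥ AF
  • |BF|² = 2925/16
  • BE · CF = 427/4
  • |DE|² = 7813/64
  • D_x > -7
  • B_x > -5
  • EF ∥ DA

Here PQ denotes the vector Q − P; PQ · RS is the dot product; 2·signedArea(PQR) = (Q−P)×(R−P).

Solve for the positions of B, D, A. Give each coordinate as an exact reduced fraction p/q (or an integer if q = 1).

1. B_x = -9/2  [line -18·x + 1·y + -319/4 = 0 ∩ |BF|² = 2925/16]
2. B_y = -5/4  [line -18·x + 1·y + -319/4 = 0 ∩ |BF|² = 2925/16]
   → B = (-9/2, -5/4)
3. D_x = -27/4  [line -10·x + 8·y + -117/2 = 0 ∩ |DE|² = 7813/64]
4. D_y = -9/8  [line -10·x + 8·y + -117/2 = 0 ∩ |DE|² = 7813/64]
   → D = (-27/4, -9/8)
5. A_x = 5/4  [DB · AE = 83/64 ∩ DE ∥ AF]
6. A_y = 47/8  [DB · AE = 83/64 ∩ DE ∥ AF]
   → A = (5/4, 47/8)

A = (5/4, 47/8)
B = (-9/2, -5/4)
D = (-27/4, -9/8)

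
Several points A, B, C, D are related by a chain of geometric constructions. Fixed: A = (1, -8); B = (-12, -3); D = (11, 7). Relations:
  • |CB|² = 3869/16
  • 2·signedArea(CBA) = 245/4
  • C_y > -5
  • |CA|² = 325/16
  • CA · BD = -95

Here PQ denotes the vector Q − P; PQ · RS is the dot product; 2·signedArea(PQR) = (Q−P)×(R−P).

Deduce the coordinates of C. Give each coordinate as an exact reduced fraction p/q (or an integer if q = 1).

C = (7/2, -17/4)

1. C_x = 7/2  [2·signedArea(CBA) = 245/4 ∩ CA · BD = -95]
2. C_y = -17/4  [2·signedArea(CBA) = 245/4 ∩ CA · BD = -95]
   → C = (7/2, -17/4)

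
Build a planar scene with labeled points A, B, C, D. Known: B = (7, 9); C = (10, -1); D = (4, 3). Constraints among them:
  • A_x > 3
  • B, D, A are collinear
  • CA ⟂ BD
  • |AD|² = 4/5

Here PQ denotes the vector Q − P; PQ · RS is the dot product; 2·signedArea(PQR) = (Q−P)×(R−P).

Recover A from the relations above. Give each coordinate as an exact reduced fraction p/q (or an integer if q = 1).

1. A_x = 18/5  [B, D, A are collinear ∩ CA ⟂ BD]
2. A_y = 11/5  [B, D, A are collinear ∩ CA ⟂ BD]
   → A = (18/5, 11/5)

A = (18/5, 11/5)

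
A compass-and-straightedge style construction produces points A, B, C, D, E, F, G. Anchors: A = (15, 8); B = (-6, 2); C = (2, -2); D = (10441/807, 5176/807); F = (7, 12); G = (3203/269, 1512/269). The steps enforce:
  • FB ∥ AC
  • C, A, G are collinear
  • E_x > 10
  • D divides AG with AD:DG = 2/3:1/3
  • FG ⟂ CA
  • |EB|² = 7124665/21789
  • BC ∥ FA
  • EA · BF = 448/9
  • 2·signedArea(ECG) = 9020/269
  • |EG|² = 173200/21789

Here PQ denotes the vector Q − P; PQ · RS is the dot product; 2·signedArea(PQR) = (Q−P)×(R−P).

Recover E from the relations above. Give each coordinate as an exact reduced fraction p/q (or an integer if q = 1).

E = (26531/2421, 20036/2421)

1. E_x = 26531/2421  [2·signedArea(ECG) = 9020/269 ∩ EA · BF = 448/9]
2. E_y = 20036/2421  [2·signedArea(ECG) = 9020/269 ∩ EA · BF = 448/9]
   → E = (26531/2421, 20036/2421)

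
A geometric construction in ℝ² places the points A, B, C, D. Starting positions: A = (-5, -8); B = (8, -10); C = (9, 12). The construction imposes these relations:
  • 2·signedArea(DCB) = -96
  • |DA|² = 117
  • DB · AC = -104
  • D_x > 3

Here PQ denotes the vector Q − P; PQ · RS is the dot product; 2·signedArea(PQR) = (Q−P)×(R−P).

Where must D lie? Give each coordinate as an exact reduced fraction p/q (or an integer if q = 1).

1. D_x = 4  [2·signedArea(DCB) = -96 ∩ DB · AC = -104]
2. D_y = -2  [2·signedArea(DCB) = -96 ∩ DB · AC = -104]
   → D = (4, -2)

D = (4, -2)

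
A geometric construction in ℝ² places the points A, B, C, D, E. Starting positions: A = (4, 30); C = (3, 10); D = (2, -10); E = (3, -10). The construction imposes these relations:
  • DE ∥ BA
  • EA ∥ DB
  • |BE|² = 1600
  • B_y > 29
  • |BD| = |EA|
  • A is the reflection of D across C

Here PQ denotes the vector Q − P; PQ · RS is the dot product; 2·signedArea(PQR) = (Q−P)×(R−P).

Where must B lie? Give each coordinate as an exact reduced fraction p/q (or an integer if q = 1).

B = (3, 30)

1. B_x = 3  [DE ∥ BA ∩ EA ∥ DB]
2. B_y = 30  [DE ∥ BA ∩ EA ∥ DB]
   → B = (3, 30)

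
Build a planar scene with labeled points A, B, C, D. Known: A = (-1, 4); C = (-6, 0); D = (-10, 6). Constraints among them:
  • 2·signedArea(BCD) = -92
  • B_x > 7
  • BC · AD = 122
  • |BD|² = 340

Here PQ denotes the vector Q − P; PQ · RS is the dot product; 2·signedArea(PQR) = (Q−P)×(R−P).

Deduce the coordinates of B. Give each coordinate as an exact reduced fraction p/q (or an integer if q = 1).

1. B_x = 8  [2·signedArea(BCD) = -92 ∩ BC · AD = 122]
2. B_y = 2  [2·signedArea(BCD) = -92 ∩ BC · AD = 122]
   → B = (8, 2)

B = (8, 2)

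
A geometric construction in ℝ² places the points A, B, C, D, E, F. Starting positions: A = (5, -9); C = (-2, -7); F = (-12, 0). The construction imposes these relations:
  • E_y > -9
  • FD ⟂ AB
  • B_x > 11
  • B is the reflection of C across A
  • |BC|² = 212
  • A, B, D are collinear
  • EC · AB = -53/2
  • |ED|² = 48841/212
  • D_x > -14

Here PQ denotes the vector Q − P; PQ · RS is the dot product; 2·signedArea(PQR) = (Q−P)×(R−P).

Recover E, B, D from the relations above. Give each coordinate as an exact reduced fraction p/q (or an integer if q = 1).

B = (12, -11)
D = (-694/53, -203/53)
E = (3/2, -8)

1. B_x = 12  [B is the reflection of C across A]
2. B_y = -11  [B is the reflection of C across A]
   → B = (12, -11)
3. D_x = -694/53  [A, B, D are collinear ∩ FD ⟂ AB]
4. D_y = -203/53  [A, B, D are collinear ∩ FD ⟂ AB]
   → D = (-694/53, -203/53)
5. E_x = 3/2  [line -7·x + 2·y + 53/2 = 0 ∩ |ED|² = 48841/212]
6. E_y = -8  [line -7·x + 2·y + 53/2 = 0 ∩ |ED|² = 48841/212]
   → E = (3/2, -8)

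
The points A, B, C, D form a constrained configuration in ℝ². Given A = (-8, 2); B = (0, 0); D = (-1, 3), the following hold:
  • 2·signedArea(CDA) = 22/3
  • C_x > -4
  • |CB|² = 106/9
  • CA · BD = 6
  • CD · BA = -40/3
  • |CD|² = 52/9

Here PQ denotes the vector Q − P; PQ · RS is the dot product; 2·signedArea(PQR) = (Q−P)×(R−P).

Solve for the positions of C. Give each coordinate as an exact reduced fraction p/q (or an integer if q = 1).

1. C_x = -3  [CD · BA = -40/3 ∩ CA · BD = 6]
2. C_y = 5/3  [CD · BA = -40/3 ∩ CA · BD = 6]
   → C = (-3, 5/3)

C = (-3, 5/3)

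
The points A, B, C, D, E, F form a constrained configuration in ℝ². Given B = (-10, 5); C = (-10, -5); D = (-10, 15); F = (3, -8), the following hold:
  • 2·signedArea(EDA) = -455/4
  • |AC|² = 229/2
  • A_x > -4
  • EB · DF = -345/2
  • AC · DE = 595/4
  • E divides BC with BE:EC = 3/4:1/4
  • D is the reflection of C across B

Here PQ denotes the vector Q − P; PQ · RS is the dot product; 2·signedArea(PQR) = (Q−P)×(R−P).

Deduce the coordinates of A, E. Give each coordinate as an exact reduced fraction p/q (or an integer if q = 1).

A = (-7/2, 7/2)
E = (-10, -5/2)

1. E_x = -10  [E divides BC with BE:EC = 3/4:1/4]
2. E_y = -5/2  [E divides BC with BE:EC = 3/4:1/4]
   → E = (-10, -5/2)
3. A_x = -7/2  [AC · DE = 595/4 ∩ 2·signedArea(EDA) = -455/4]
4. A_y = 7/2  [AC · DE = 595/4 ∩ 2·signedArea(EDA) = -455/4]
   → A = (-7/2, 7/2)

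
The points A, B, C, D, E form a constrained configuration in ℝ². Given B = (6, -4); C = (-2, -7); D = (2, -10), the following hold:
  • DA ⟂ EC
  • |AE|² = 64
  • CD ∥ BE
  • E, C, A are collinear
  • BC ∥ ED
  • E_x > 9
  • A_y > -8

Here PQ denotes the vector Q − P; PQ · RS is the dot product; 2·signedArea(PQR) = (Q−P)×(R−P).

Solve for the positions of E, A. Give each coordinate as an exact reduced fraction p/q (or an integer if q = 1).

1. E_x = 10  [BC ∥ ED ∩ CD ∥ BE]
2. E_y = -7  [BC ∥ ED ∩ CD ∥ BE]
   → E = (10, -7)
3. A_x = 2  [E, C, A are collinear ∩ DA ⟂ EC]
4. A_y = -7  [E, C, A are collinear ∩ DA ⟂ EC]
   → A = (2, -7)

A = (2, -7)
E = (10, -7)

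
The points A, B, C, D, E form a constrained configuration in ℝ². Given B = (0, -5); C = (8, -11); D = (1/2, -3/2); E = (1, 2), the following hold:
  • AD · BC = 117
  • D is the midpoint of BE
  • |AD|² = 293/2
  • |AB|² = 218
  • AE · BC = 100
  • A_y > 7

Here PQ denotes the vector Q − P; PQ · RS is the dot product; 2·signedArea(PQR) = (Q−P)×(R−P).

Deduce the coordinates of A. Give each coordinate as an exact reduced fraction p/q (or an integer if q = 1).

A = (-7, 8)

1. A_x = -7  [line -8·x + 6·y + -104 = 0 ∩ |AD|² = 293/2]
2. A_y = 8  [line -8·x + 6·y + -104 = 0 ∩ |AD|² = 293/2]
   → A = (-7, 8)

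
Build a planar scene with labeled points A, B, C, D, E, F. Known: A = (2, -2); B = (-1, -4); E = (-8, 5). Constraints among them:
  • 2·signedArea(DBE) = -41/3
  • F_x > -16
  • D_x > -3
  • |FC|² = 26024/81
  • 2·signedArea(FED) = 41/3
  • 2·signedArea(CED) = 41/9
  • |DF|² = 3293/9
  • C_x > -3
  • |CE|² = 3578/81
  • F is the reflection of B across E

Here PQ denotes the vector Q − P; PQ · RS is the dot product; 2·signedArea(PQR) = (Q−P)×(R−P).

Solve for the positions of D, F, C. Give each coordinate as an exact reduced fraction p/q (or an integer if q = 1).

1. F_x = -15  [F is the reflection of B across E]
2. F_y = 14  [F is the reflection of B across E]
   → F = (-15, 14)
3. D_x = -7/3  [line -9·x + -7·y + -70/3 = 0 ∩ |DF|² = 3293/9]
4. D_y = -1/3  [line -9·x + -7·y + -70/3 = 0 ∩ |DF|² = 3293/9]
   → D = (-7/3, -1/3)
5. C_x = -25/9  [line 16/3·x + 17/3·y + 88/9 = 0 ∩ |CE|² = 3578/81]
6. C_y = 8/9  [line 16/3·x + 17/3·y + 88/9 = 0 ∩ |CE|² = 3578/81]
   → C = (-25/9, 8/9)

C = (-25/9, 8/9)
D = (-7/3, -1/3)
F = (-15, 14)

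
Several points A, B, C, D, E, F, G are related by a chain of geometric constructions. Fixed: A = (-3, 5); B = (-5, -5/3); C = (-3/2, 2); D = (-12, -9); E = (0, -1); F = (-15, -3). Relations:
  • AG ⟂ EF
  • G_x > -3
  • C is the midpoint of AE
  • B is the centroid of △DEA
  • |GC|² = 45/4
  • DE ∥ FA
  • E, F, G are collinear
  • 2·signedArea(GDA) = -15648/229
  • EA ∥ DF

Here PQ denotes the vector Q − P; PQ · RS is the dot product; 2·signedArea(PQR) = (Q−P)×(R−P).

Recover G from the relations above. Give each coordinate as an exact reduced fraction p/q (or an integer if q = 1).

1. G_x = -495/229  [E, F, G are collinear ∩ AG ⟂ EF]
2. G_y = -295/229  [E, F, G are collinear ∩ AG ⟂ EF]
   → G = (-495/229, -295/229)

G = (-495/229, -295/229)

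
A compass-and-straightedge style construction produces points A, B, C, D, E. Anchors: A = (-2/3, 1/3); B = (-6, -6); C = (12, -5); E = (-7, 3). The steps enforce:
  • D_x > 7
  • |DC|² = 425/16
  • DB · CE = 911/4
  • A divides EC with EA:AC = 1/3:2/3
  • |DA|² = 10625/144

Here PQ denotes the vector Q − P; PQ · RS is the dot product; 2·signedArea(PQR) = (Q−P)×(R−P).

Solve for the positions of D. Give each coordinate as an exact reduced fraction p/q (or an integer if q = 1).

1. D_x = 29/4  [line 19·x + -8·y + -647/4 = 0 ∩ |DC|² = 425/16]
2. D_y = -3  [line 19·x + -8·y + -647/4 = 0 ∩ |DC|² = 425/16]
   → D = (29/4, -3)

D = (29/4, -3)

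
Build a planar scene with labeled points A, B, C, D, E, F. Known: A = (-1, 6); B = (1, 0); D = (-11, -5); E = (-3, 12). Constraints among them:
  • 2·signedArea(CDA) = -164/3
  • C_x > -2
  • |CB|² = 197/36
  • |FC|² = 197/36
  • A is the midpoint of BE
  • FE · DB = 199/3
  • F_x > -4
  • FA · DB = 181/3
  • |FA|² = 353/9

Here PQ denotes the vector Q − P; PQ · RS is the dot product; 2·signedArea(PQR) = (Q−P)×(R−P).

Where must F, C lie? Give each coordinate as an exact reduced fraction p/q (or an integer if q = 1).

1. F_x = -11/3  [line -12·x + -5·y + -127/3 = 0 ∩ |FA|² = 353/9]
2. F_y = 1/3  [line -12·x + -5·y + -127/3 = 0 ∩ |FA|² = 353/9]
   → F = (-11/3, 1/3)
3. C_x = -4/3  [line -11·x + 10·y + -49/3 = 0 ∩ |FC|² = 197/36]
4. C_y = 1/6  [line -11·x + 10·y + -49/3 = 0 ∩ |FC|² = 197/36]
   → C = (-4/3, 1/6)

C = (-4/3, 1/6)
F = (-11/3, 1/3)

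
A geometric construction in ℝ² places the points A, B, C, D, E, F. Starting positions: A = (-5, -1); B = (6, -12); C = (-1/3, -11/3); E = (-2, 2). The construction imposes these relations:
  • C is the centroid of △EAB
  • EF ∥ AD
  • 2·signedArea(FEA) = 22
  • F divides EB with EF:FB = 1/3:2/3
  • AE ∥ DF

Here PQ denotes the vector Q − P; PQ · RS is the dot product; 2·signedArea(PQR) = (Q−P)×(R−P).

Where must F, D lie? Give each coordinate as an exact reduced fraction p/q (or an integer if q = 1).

D = (-7/3, -17/3)
F = (2/3, -8/3)

1. F_x = 2/3  [F divides EB with EF:FB = 1/3:2/3]
2. F_y = -8/3  [F divides EB with EF:FB = 1/3:2/3]
   → F = (2/3, -8/3)
3. D_x = -7/3  [AE ∥ DF ∩ EF ∥ AD]
4. D_y = -17/3  [AE ∥ DF ∩ EF ∥ AD]
   → D = (-7/3, -17/3)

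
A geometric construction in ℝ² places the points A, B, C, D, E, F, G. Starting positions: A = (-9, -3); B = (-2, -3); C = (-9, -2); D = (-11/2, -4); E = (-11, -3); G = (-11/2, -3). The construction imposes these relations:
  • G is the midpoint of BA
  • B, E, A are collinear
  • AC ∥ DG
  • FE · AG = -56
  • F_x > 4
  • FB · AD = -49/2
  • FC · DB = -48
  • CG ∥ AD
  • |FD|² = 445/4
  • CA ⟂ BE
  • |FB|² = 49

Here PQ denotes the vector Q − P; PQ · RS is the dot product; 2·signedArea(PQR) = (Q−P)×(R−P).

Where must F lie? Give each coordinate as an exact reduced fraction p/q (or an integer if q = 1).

1. F_x = 5  [FE · AG = -56 ∩ FC · DB = -48]
2. F_y = -3  [FE · AG = -56 ∩ FC · DB = -48]
   → F = (5, -3)

F = (5, -3)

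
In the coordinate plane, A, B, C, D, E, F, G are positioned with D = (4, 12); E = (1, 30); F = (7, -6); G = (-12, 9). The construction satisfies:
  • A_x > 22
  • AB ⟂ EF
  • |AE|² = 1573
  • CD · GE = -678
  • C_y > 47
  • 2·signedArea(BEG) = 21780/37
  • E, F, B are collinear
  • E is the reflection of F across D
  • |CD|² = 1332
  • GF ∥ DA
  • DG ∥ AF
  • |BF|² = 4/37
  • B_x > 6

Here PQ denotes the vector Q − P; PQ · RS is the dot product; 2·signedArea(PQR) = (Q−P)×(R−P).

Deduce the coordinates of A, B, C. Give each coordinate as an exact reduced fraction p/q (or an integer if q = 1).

A = (23, -3)
B = (257/37, -210/37)
C = (-2, 48)

1. A_x = 23  [DG ∥ AF ∩ GF ∥ DA]
2. A_y = -3  [DG ∥ AF ∩ GF ∥ DA]
   → A = (23, -3)
3. B_x = 257/37  [E, F, B are collinear ∩ AB ⟂ EF]
4. B_y = -210/37  [E, F, B are collinear ∩ AB ⟂ EF]
   → B = (257/37, -210/37)
5. C_x = -2  [line -13·x + -21·y + 982 = 0 ∩ |CD|² = 1332]
6. C_y = 48  [line -13·x + -21·y + 982 = 0 ∩ |CD|² = 1332]
   → C = (-2, 48)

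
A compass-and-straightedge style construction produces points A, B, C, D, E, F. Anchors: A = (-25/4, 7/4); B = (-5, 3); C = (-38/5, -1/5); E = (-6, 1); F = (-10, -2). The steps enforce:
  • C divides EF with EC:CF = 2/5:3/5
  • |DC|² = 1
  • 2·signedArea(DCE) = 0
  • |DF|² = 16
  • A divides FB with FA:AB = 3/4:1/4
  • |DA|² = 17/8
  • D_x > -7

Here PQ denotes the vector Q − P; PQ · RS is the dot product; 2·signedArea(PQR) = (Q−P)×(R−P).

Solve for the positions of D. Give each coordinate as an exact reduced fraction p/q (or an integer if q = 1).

D = (-34/5, 2/5)

1. D_x = -34/5  [line -6/5·x + 8/5·y + -44/5 = 0 ∩ |DC|² = 1]
2. D_y = 2/5  [line -6/5·x + 8/5·y + -44/5 = 0 ∩ |DC|² = 1]
   → D = (-34/5, 2/5)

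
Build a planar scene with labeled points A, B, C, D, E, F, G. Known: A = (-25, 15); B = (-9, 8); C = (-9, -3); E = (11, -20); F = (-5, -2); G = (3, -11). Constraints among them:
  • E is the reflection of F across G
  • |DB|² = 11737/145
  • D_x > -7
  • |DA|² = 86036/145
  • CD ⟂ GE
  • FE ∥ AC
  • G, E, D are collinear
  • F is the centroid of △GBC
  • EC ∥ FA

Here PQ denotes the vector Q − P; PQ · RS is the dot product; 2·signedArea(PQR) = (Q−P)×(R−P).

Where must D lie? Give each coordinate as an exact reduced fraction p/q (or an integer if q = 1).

1. D_x = -909/145  [G, E, D are collinear ∩ CD ⟂ GE]
2. D_y = -83/145  [G, E, D are collinear ∩ CD ⟂ GE]
   → D = (-909/145, -83/145)

D = (-909/145, -83/145)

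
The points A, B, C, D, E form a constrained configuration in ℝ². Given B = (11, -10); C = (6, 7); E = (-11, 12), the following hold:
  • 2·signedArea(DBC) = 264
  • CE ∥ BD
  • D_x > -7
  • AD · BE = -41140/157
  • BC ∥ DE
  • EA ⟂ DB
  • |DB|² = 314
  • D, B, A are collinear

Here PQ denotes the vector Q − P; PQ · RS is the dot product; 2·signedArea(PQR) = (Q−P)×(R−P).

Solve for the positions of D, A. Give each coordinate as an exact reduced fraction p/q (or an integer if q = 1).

1. D_x = -6  [BC ∥ DE ∩ CE ∥ BD]
2. D_y = -5  [BC ∥ DE ∩ CE ∥ BD]
   → D = (-6, -5)
3. A_x = -2387/157  [D, B, A are collinear ∩ EA ⟂ DB]
4. A_y = -360/157  [D, B, A are collinear ∩ EA ⟂ DB]
   → A = (-2387/157, -360/157)

A = (-2387/157, -360/157)
D = (-6, -5)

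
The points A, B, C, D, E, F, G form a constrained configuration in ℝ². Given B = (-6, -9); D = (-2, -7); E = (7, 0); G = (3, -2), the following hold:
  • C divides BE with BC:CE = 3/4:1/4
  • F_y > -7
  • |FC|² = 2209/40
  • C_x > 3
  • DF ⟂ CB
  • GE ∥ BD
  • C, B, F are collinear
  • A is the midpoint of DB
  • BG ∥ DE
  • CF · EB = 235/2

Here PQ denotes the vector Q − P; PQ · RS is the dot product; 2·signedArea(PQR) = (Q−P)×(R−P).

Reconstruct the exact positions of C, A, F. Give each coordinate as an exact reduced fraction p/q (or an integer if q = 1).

1. C_x = 15/4  [C divides BE with BC:CE = 3/4:1/4]
2. C_y = -9/4  [C divides BE with BC:CE = 3/4:1/4]
   → C = (15/4, -9/4)
3. A_x = -4  [A is the midpoint of DB]
4. A_y = -8  [A is the midpoint of DB]
   → A = (-4, -8)
5. F_x = -59/25  [C, B, F are collinear ∩ DF ⟂ CB]
6. F_y = -162/25  [C, B, F are collinear ∩ DF ⟂ CB]
   → F = (-59/25, -162/25)

A = (-4, -8)
C = (15/4, -9/4)
F = (-59/25, -162/25)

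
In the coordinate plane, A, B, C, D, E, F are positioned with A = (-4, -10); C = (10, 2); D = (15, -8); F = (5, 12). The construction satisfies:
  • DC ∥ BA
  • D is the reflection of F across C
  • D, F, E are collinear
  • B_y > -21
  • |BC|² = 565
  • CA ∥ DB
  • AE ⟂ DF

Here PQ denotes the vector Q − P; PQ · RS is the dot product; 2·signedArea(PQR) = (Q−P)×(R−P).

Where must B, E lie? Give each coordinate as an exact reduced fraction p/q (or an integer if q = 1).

1. B_x = 1  [DC ∥ BA ∩ CA ∥ DB]
2. B_y = -20  [DC ∥ BA ∩ CA ∥ DB]
   → B = (1, -20)
3. E_x = 12  [D, F, E are collinear ∩ AE ⟂ DF]
4. E_y = -2  [D, F, E are collinear ∩ AE ⟂ DF]
   → E = (12, -2)

B = (1, -20)
E = (12, -2)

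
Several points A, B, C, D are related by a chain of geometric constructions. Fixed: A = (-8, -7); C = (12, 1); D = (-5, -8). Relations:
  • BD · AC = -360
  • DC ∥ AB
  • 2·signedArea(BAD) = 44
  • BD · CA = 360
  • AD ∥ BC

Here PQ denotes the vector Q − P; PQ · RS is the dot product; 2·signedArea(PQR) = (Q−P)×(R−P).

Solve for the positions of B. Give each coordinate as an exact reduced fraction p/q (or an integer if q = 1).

1. B_x = 9  [AD ∥ BC ∩ DC ∥ AB]
2. B_y = 2  [AD ∥ BC ∩ DC ∥ AB]
   → B = (9, 2)

B = (9, 2)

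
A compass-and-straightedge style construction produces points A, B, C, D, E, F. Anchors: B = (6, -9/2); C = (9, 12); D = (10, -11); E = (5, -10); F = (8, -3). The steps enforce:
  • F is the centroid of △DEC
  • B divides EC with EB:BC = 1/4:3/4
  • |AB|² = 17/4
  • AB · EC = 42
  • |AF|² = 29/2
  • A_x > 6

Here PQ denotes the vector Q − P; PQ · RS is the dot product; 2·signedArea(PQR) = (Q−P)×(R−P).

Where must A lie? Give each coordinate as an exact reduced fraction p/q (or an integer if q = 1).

1. A_x = 13/2  [line -4·x + -22·y + -117 = 0 ∩ |AB|² = 17/4]
2. A_y = -13/2  [line -4·x + -22·y + -117 = 0 ∩ |AB|² = 17/4]
   → A = (13/2, -13/2)

A = (13/2, -13/2)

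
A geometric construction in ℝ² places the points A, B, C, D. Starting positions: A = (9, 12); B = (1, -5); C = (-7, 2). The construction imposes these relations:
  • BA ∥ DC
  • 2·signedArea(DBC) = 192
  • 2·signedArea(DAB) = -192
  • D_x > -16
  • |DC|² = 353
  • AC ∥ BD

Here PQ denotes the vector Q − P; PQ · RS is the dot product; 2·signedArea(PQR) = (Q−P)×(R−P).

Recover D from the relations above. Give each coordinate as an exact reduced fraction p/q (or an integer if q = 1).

1. D_x = -15  [BA ∥ DC ∩ AC ∥ BD]
2. D_y = -15  [BA ∥ DC ∩ AC ∥ BD]
   → D = (-15, -15)

D = (-15, -15)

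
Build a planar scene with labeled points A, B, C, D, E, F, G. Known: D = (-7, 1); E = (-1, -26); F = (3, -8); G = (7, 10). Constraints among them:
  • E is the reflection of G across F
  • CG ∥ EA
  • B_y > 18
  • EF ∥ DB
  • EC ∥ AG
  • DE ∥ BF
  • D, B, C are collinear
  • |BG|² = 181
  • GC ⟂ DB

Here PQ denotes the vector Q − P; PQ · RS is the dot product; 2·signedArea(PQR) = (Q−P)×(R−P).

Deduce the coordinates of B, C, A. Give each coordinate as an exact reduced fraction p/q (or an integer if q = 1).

1. B_x = -3  [DE ∥ BF ∩ EF ∥ DB]
2. B_y = 19  [DE ∥ BF ∩ EF ∥ DB]
   → B = (-3, 19)
3. C_x = -377/85  [D, B, C are collinear ∩ GC ⟂ DB]
4. C_y = 1066/85  [D, B, C are collinear ∩ GC ⟂ DB]
   → C = (-377/85, 1066/85)
5. A_x = 887/85  [EC ∥ AG ∩ CG ∥ EA]
6. A_y = -2426/85  [EC ∥ AG ∩ CG ∥ EA]
   → A = (887/85, -2426/85)

A = (887/85, -2426/85)
B = (-3, 19)
C = (-377/85, 1066/85)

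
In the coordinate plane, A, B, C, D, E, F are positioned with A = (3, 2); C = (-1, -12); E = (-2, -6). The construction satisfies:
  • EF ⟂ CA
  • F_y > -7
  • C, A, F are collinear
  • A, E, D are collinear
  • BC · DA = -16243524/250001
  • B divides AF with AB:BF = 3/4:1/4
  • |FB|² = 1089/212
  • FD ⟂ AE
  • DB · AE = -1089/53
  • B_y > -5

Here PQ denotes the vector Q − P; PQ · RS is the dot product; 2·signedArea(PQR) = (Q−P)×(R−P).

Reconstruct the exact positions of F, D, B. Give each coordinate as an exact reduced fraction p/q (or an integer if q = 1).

B = (60/53, -481/106)
D = (-7629/4717, -25414/4717)
F = (27/53, -356/53)

1. F_x = 27/53  [C, A, F are collinear ∩ EF ⟂ CA]
2. F_y = -356/53  [C, A, F are collinear ∩ EF ⟂ CA]
   → F = (27/53, -356/53)
3. D_x = -7629/4717  [A, E, D are collinear ∩ FD ⟂ AE]
4. D_y = -25414/4717  [A, E, D are collinear ∩ FD ⟂ AE]
   → D = (-7629/4717, -25414/4717)
5. B_x = 60/53  [B divides AF with AB:BF = 3/4:1/4]
6. B_y = -481/106  [B divides AF with AB:BF = 3/4:1/4]
   → B = (60/53, -481/106)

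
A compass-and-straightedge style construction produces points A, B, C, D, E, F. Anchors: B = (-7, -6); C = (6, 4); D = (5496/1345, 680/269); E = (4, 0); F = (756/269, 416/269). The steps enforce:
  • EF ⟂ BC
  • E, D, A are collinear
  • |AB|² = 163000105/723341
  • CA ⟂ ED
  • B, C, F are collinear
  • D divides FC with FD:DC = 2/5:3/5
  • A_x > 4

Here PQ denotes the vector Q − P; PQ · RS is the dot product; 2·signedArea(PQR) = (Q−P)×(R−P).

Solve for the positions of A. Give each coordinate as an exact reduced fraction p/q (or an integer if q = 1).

1. A_x = 2993646/723341  [E, D, A are collinear ∩ CA ⟂ ED]
2. A_y = 2939300/723341  [E, D, A are collinear ∩ CA ⟂ ED]
   → A = (2993646/723341, 2939300/723341)

A = (2993646/723341, 2939300/723341)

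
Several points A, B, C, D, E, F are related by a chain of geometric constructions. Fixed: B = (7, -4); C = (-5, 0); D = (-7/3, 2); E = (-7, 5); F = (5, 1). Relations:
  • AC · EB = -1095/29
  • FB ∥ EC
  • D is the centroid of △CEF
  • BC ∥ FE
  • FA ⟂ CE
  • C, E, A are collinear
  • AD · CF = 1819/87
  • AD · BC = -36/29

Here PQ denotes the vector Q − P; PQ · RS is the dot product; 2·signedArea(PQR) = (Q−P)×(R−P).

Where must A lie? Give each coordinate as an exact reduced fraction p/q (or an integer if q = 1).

1. A_x = -115/29  [C, E, A are collinear ∩ FA ⟂ CE]
2. A_y = -75/29  [C, E, A are collinear ∩ FA ⟂ CE]
   → A = (-115/29, -75/29)

A = (-115/29, -75/29)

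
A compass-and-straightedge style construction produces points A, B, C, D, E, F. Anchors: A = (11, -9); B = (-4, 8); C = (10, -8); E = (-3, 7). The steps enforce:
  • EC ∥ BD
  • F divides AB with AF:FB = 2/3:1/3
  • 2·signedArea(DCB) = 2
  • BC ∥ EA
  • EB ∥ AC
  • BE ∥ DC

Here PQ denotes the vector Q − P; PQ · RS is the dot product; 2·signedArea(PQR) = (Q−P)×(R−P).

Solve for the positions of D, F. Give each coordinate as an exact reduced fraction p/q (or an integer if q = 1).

D = (9, -7)
F = (1, 7/3)

1. D_x = 9  [BE ∥ DC ∩ EC ∥ BD]
2. D_y = -7  [BE ∥ DC ∩ EC ∥ BD]
   → D = (9, -7)
3. F_x = 1  [F divides AB with AF:FB = 2/3:1/3]
4. F_y = 7/3  [F divides AB with AF:FB = 2/3:1/3]
   → F = (1, 7/3)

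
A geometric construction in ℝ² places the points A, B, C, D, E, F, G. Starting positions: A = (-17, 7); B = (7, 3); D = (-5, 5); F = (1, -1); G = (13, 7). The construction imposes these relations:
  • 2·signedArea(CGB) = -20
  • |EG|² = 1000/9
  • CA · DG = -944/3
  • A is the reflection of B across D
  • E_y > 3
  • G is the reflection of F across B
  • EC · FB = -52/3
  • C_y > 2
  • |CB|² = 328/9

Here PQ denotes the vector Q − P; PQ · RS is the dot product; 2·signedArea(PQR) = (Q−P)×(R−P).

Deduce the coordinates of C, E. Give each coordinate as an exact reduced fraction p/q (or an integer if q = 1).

C = (1, 7/3)
E = (3, 11/3)

1. C_x = 1  [2·signedArea(CGB) = -20 ∩ CA · DG = -944/3]
2. C_y = 7/3  [2·signedArea(CGB) = -20 ∩ CA · DG = -944/3]
   → C = (1, 7/3)
3. E_x = 3  [line -6·x + -4·y + 98/3 = 0 ∩ |EG|² = 1000/9]
4. E_y = 11/3  [line -6·x + -4·y + 98/3 = 0 ∩ |EG|² = 1000/9]
   → E = (3, 11/3)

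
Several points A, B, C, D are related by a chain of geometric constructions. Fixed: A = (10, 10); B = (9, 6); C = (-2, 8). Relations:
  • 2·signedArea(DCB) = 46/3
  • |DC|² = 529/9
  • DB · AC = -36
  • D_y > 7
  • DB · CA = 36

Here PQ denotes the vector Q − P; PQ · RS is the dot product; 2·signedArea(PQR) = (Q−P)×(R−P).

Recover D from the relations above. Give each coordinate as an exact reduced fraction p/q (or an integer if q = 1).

D = (17/3, 8)

1. D_x = 17/3  [2·signedArea(DCB) = 46/3 ∩ DB · AC = -36]
2. D_y = 8  [2·signedArea(DCB) = 46/3 ∩ DB · AC = -36]
   → D = (17/3, 8)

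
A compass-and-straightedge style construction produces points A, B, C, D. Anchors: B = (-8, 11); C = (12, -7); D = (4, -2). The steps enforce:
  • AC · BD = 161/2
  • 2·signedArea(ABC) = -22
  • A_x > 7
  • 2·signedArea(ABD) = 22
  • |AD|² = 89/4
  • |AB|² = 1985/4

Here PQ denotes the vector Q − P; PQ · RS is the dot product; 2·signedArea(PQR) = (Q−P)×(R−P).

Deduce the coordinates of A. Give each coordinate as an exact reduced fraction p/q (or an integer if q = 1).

1. A_x = 8  [2·signedArea(ABC) = -22 ∩ AC · BD = 161/2]
2. A_y = -9/2  [2·signedArea(ABC) = -22 ∩ AC · BD = 161/2]
   → A = (8, -9/2)

A = (8, -9/2)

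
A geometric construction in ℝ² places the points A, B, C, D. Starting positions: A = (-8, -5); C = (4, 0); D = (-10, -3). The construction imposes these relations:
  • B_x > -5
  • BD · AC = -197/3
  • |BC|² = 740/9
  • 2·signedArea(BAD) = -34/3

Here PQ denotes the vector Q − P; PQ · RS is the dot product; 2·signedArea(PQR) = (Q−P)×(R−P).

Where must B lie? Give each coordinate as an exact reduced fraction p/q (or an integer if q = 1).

1. B_x = -14/3  [BD · AC = -197/3 ∩ 2·signedArea(BAD) = -34/3]
2. B_y = -8/3  [BD · AC = -197/3 ∩ 2·signedArea(BAD) = -34/3]
   → B = (-14/3, -8/3)

B = (-14/3, -8/3)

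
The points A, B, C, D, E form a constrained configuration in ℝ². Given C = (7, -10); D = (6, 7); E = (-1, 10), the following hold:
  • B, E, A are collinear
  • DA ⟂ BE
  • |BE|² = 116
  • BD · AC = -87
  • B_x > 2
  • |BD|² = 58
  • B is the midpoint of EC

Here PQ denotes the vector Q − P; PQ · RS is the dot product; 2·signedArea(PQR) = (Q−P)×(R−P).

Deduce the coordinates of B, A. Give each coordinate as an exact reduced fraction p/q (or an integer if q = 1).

1. B_x = 3  [B is the midpoint of EC]
2. B_y = 0  [B is the midpoint of EC]
   → B = (3, 0)
3. A_x = 1  [B, E, A are collinear ∩ DA ⟂ BE]
4. A_y = 5  [B, E, A are collinear ∩ DA ⟂ BE]
   → A = (1, 5)

A = (1, 5)
B = (3, 0)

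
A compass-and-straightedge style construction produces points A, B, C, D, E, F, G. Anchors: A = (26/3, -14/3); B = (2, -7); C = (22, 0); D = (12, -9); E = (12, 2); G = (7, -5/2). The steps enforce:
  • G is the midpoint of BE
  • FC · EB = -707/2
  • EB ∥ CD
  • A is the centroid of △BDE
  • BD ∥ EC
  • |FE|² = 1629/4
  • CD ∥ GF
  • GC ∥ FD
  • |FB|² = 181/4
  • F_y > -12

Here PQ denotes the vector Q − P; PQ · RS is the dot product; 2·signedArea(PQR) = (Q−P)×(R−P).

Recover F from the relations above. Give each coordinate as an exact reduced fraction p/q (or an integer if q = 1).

1. F_x = -3  [GC ∥ FD ∩ CD ∥ GF]
2. F_y = -23/2  [GC ∥ FD ∩ CD ∥ GF]
   → F = (-3, -23/2)

F = (-3, -23/2)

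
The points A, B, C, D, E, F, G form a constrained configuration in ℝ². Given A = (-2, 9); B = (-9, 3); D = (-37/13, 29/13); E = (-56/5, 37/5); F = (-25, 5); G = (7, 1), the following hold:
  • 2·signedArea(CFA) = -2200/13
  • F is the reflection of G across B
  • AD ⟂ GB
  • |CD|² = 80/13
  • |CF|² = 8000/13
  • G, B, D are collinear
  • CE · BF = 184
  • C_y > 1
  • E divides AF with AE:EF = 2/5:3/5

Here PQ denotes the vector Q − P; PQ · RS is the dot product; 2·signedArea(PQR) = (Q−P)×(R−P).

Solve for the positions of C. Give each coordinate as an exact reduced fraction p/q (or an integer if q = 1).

C = (-5/13, 25/13)

1. C_x = -5/13  [CE · BF = 184 ∩ 2·signedArea(CFA) = -2200/13]
2. C_y = 25/13  [CE · BF = 184 ∩ 2·signedArea(CFA) = -2200/13]
   → C = (-5/13, 25/13)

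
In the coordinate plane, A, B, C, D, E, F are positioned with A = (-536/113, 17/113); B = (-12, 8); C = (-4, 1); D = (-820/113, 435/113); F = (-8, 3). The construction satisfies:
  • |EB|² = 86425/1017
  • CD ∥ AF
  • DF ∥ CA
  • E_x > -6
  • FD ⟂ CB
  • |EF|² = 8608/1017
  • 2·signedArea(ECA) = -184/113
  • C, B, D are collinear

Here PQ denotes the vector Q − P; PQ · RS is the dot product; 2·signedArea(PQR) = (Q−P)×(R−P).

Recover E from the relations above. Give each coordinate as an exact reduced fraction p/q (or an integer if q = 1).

1. E_x = -1892/339  [line 96/113·x + -84/113·y + 652/113 = 0 ∩ |EF|² = 8608/1017]
2. E_y = 469/339  [line 96/113·x + -84/113·y + 652/113 = 0 ∩ |EF|² = 8608/1017]
   → E = (-1892/339, 469/339)

E = (-1892/339, 469/339)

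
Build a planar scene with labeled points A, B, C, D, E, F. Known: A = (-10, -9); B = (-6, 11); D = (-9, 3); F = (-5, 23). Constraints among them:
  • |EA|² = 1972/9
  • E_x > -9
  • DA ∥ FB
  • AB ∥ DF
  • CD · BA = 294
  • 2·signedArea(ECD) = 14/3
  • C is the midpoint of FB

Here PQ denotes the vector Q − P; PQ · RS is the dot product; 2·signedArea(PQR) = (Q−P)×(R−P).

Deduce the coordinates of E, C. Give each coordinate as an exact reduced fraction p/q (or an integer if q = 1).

1. C_x = -11/2  [C is the midpoint of FB]
2. C_y = 17  [C is the midpoint of FB]
   → C = (-11/2, 17)
3. E_x = -8  [line 14·x + -7/2·y + 791/6 = 0 ∩ |EA|² = 1972/9]
4. E_y = 17/3  [line 14·x + -7/2·y + 791/6 = 0 ∩ |EA|² = 1972/9]
   → E = (-8, 17/3)

C = (-11/2, 17)
E = (-8, 17/3)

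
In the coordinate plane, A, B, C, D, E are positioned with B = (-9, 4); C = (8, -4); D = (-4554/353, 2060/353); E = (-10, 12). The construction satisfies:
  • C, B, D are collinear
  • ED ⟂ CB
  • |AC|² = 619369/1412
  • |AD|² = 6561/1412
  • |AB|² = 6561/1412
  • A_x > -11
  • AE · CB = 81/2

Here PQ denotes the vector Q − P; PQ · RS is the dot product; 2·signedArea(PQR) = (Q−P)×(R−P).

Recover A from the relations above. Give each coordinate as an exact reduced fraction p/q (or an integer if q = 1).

A = (-7731/706, 1736/353)

1. A_x = -7731/706  [line 17·x + -8·y + 451/2 = 0 ∩ |AB|² = 6561/1412]
2. A_y = 1736/353  [line 17·x + -8·y + 451/2 = 0 ∩ |AB|² = 6561/1412]
   → A = (-7731/706, 1736/353)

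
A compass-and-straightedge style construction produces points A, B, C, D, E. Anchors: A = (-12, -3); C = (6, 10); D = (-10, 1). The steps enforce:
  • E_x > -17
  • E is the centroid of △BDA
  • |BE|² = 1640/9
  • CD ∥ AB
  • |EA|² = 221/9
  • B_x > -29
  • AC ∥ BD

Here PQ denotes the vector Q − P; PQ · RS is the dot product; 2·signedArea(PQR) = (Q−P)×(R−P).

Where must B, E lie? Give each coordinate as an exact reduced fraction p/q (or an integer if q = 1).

B = (-28, -12)
E = (-50/3, -14/3)

1. B_x = -28  [AC ∥ BD ∩ CD ∥ AB]
2. B_y = -12  [AC ∥ BD ∩ CD ∥ AB]
   → B = (-28, -12)
3. E_x = -50/3  [E is the centroid of △BDA]
4. E_y = -14/3  [E is the centroid of △BDA]
   → E = (-50/3, -14/3)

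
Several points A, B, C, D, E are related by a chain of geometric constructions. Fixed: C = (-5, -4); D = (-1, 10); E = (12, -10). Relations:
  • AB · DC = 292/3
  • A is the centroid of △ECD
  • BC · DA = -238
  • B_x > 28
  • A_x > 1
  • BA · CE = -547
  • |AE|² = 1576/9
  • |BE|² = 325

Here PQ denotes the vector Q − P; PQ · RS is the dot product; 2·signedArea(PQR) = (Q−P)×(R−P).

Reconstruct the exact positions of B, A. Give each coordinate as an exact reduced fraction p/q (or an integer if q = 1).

1. A_x = 2  [A is the centroid of △ECD]
2. A_y = -4/3  [A is the centroid of △ECD]
   → A = (2, -4/3)
3. B_x = 29  [BC · DA = -238 ∩ BA · CE = -547]
4. B_y = -16  [BC · DA = -238 ∩ BA · CE = -547]
   → B = (29, -16)

A = (2, -4/3)
B = (29, -16)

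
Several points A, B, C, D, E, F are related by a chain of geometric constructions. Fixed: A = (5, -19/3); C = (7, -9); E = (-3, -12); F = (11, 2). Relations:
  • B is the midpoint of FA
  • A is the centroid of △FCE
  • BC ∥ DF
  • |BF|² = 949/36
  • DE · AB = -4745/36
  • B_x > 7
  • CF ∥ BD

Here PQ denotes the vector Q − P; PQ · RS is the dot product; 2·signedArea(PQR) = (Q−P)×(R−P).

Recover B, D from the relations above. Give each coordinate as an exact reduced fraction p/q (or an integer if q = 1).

B = (8, -13/6)
D = (12, 53/6)

1. B_x = 8  [B is the midpoint of FA]
2. B_y = -13/6  [B is the midpoint of FA]
   → B = (8, -13/6)
3. D_x = 12  [BC ∥ DF ∩ CF ∥ BD]
4. D_y = 53/6  [BC ∥ DF ∩ CF ∥ BD]
   → D = (12, 53/6)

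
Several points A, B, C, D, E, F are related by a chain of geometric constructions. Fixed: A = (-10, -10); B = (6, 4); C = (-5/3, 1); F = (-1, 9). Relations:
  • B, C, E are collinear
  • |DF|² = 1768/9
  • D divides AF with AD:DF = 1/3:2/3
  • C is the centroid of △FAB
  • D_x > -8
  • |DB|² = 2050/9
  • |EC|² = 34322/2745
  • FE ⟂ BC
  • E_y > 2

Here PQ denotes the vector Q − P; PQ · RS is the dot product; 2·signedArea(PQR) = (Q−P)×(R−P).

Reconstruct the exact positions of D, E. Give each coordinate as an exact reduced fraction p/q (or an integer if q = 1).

1. D_x = -7  [D divides AF with AD:DF = 1/3:2/3]
2. D_y = -11/3  [D divides AF with AD:DF = 1/3:2/3]
   → D = (-7, -11/3)
3. E_x = 496/305  [B, C, E are collinear ∩ FE ⟂ BC]
4. E_y = 698/305  [B, C, E are collinear ∩ FE ⟂ BC]
   → E = (496/305, 698/305)

D = (-7, -11/3)
E = (496/305, 698/305)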